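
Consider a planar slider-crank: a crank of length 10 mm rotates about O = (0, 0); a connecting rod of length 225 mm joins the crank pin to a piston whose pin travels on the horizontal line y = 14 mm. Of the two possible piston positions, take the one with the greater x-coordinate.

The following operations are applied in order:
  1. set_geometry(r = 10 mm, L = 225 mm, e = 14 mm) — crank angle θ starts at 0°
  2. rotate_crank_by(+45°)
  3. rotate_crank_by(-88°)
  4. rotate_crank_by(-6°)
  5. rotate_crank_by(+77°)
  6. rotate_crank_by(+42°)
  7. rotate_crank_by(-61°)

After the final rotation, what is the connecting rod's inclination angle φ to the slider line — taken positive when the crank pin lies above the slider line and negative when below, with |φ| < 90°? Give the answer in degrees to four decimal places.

set_geometry: r = 10 mm, L = 225 mm, e = 14 mm; θ ← 0°
rotate_crank_by(+45°): θ ← 0° +45° = 45°
rotate_crank_by(-88°): θ ← 45° -88° = -43°
rotate_crank_by(-6°): θ ← -43° -6° = -49°
rotate_crank_by(+77°): θ ← -49° +77° = 28°
rotate_crank_by(+42°): θ ← 28° +42° = 70°
rotate_crank_by(-61°): θ ← 70° -61° = 9°
crank pin P = (r cos θ, r sin θ) = (9.876883, 1.564345)
h = r sin θ − e = 1.564345 − 14 = -12.435655
sin φ = h / L = -12.435655 / 225 = -0.05526958
φ = arcsin(-0.05526958) = -3.168328°

-3.1683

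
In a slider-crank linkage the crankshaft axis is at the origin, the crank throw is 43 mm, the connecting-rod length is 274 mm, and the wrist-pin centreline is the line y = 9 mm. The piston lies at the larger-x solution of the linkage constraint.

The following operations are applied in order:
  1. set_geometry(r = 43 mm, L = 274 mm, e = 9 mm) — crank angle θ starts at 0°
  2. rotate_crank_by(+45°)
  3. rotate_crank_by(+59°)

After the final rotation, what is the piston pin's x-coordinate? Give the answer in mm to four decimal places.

set_geometry: r = 43 mm, L = 274 mm, e = 9 mm; θ ← 0°
rotate_crank_by(+45°): θ ← 0° +45° = 45°
rotate_crank_by(+59°): θ ← 45° +59° = 104°
crank pin P = (r cos θ, r sin θ) = (-10.402642, 41.722716)
h = r sin θ − e = 41.722716 − 9 = 32.722716
x = r cos θ + √(L² − h²) = -10.402642 + √(75076.0 − 1070.7762) = -10.402642 + 272.039012 = 261.636370

261.6364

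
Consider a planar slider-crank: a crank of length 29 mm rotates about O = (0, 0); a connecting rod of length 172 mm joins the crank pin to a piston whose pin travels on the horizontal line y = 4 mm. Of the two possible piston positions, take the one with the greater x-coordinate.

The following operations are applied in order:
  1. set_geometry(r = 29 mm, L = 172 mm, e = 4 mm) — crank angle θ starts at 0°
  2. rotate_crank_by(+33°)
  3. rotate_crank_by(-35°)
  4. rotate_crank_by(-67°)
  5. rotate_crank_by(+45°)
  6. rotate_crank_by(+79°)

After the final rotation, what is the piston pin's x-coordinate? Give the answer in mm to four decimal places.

set_geometry: r = 29 mm, L = 172 mm, e = 4 mm; θ ← 0°
rotate_crank_by(+33°): θ ← 0° +33° = 33°
rotate_crank_by(-35°): θ ← 33° -35° = -2°
rotate_crank_by(-67°): θ ← -2° -67° = -69°
rotate_crank_by(+45°): θ ← -69° +45° = -24°
rotate_crank_by(+79°): θ ← -24° +79° = 55°
crank pin P = (r cos θ, r sin θ) = (16.633717, 23.755409)
h = r sin θ − e = 23.755409 − 4 = 19.755409
x = r cos θ + √(L² − h²) = 16.633717 + √(29584.0 − 390.2762) = 16.633717 + 170.861710 = 187.495426

187.4954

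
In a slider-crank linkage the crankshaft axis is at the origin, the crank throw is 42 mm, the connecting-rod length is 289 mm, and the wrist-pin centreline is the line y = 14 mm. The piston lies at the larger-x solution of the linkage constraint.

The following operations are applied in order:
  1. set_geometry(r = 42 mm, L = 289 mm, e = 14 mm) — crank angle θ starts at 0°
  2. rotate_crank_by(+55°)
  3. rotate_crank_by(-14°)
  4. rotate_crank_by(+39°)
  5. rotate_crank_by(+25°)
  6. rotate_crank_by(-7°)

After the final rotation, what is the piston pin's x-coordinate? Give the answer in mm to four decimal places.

281.8346

set_geometry: r = 42 mm, L = 289 mm, e = 14 mm; θ ← 0°
rotate_crank_by(+55°): θ ← 0° +55° = 55°
rotate_crank_by(-14°): θ ← 55° -14° = 41°
rotate_crank_by(+39°): θ ← 41° +39° = 80°
rotate_crank_by(+25°): θ ← 80° +25° = 105°
rotate_crank_by(-7°): θ ← 105° -7° = 98°
crank pin P = (r cos θ, r sin θ) = (-5.845270, 41.591259)
h = r sin θ − e = 41.591259 − 14 = 27.591259
x = r cos θ + √(L² − h²) = -5.845270 + √(83521.0 − 761.2776) = -5.845270 + 287.679896 = 281.834626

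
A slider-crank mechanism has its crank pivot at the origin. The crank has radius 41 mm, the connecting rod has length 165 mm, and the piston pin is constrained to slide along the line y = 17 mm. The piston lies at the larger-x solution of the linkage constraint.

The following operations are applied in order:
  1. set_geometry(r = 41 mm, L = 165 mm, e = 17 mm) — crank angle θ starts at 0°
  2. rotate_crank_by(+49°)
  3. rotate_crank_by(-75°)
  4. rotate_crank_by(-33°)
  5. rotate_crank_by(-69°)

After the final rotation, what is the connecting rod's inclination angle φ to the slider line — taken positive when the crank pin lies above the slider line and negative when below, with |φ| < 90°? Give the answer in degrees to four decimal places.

set_geometry: r = 41 mm, L = 165 mm, e = 17 mm; θ ← 0°
rotate_crank_by(+49°): θ ← 0° +49° = 49°
rotate_crank_by(-75°): θ ← 49° -75° = -26°
rotate_crank_by(-33°): θ ← -26° -33° = -59°
rotate_crank_by(-69°): θ ← -59° -69° = -128°
crank pin P = (r cos θ, r sin θ) = (-25.242120, -32.308441)
h = r sin θ − e = -32.308441 − 17 = -49.308441
sin φ = h / L = -49.308441 / 165 = -0.29883904
φ = arcsin(-0.29883904) = -17.387886°

-17.3879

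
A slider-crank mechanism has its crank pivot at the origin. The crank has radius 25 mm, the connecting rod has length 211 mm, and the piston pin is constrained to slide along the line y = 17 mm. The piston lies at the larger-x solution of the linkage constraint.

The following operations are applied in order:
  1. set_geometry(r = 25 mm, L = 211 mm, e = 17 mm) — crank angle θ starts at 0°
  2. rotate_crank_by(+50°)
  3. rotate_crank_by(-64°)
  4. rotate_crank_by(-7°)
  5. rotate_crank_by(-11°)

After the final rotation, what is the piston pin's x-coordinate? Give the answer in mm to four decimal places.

set_geometry: r = 25 mm, L = 211 mm, e = 17 mm; θ ← 0°
rotate_crank_by(+50°): θ ← 0° +50° = 50°
rotate_crank_by(-64°): θ ← 50° -64° = -14°
rotate_crank_by(-7°): θ ← -14° -7° = -21°
rotate_crank_by(-11°): θ ← -21° -11° = -32°
crank pin P = (r cos θ, r sin θ) = (21.201202, -13.247982)
h = r sin θ − e = -13.247982 − 17 = -30.247982
x = r cos θ + √(L² − h²) = 21.201202 + √(44521.0 − 914.9404) = 21.201202 + 208.820640 = 230.021842

230.0218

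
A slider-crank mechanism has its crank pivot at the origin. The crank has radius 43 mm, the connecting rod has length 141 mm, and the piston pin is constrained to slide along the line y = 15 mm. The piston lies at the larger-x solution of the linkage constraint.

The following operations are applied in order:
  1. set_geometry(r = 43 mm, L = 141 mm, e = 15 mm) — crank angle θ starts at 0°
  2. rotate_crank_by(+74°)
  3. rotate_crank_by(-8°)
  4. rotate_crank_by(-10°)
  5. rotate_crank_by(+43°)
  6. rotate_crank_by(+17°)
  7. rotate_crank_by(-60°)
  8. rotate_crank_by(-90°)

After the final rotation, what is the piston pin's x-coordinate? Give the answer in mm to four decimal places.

set_geometry: r = 43 mm, L = 141 mm, e = 15 mm; θ ← 0°
rotate_crank_by(+74°): θ ← 0° +74° = 74°
rotate_crank_by(-8°): θ ← 74° -8° = 66°
rotate_crank_by(-10°): θ ← 66° -10° = 56°
rotate_crank_by(+43°): θ ← 56° +43° = 99°
rotate_crank_by(+17°): θ ← 99° +17° = 116°
rotate_crank_by(-60°): θ ← 116° -60° = 56°
rotate_crank_by(-90°): θ ← 56° -90° = -34°
crank pin P = (r cos θ, r sin θ) = (35.648616, -24.045295)
h = r sin θ − e = -24.045295 − 15 = -39.045295
x = r cos θ + √(L² − h²) = 35.648616 + √(19881.0 − 1524.5350) = 35.648616 + 135.486032 = 171.134648

171.1346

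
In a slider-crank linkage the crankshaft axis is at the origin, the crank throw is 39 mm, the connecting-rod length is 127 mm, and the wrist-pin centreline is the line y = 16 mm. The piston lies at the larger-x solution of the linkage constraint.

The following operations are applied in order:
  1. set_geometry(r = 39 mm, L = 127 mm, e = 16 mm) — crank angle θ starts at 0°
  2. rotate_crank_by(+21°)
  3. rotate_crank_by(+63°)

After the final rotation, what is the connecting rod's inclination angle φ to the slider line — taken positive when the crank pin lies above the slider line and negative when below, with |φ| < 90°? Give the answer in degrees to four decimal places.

set_geometry: r = 39 mm, L = 127 mm, e = 16 mm; θ ← 0°
rotate_crank_by(+21°): θ ← 0° +21° = 21°
rotate_crank_by(+63°): θ ← 21° +63° = 84°
crank pin P = (r cos θ, r sin θ) = (4.076610, 38.786354)
h = r sin θ − e = 38.786354 − 16 = 22.786354
sin φ = h / L = 22.786354 / 127 = 0.17942011
φ = arcsin(0.17942011) = 10.335985°

10.3360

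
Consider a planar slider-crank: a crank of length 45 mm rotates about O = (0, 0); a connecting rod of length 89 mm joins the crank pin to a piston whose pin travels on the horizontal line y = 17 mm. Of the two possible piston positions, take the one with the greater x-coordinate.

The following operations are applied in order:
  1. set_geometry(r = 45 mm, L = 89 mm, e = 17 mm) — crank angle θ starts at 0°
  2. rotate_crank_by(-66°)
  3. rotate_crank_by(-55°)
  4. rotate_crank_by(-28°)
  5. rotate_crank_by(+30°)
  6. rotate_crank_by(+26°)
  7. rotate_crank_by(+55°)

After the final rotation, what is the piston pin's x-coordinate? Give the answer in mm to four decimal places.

112.4182

set_geometry: r = 45 mm, L = 89 mm, e = 17 mm; θ ← 0°
rotate_crank_by(-66°): θ ← 0° -66° = -66°
rotate_crank_by(-55°): θ ← -66° -55° = -121°
rotate_crank_by(-28°): θ ← -121° -28° = -149°
rotate_crank_by(+30°): θ ← -149° +30° = -119°
rotate_crank_by(+26°): θ ← -119° +26° = -93°
rotate_crank_by(+55°): θ ← -93° +55° = -38°
crank pin P = (r cos θ, r sin θ) = (35.460484, -27.704766)
h = r sin θ − e = -27.704766 − 17 = -44.704766
x = r cos θ + √(L² − h²) = 35.460484 + √(7921.0 − 1998.5161) = 35.460484 + 76.957676 = 112.418160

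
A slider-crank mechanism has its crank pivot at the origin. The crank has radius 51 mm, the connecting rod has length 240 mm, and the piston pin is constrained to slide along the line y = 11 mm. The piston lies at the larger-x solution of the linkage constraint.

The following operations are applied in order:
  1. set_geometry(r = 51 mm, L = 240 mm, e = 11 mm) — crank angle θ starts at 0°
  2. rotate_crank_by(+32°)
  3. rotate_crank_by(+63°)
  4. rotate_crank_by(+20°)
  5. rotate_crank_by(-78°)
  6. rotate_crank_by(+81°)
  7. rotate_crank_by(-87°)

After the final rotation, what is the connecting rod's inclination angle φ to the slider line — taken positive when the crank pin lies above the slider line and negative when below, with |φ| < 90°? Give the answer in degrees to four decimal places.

set_geometry: r = 51 mm, L = 240 mm, e = 11 mm; θ ← 0°
rotate_crank_by(+32°): θ ← 0° +32° = 32°
rotate_crank_by(+63°): θ ← 32° +63° = 95°
rotate_crank_by(+20°): θ ← 95° +20° = 115°
rotate_crank_by(-78°): θ ← 115° -78° = 37°
rotate_crank_by(+81°): θ ← 37° +81° = 118°
rotate_crank_by(-87°): θ ← 118° -87° = 31°
crank pin P = (r cos θ, r sin θ) = (43.715532, 26.266942)
h = r sin θ − e = 26.266942 − 11 = 15.266942
sin φ = h / L = 15.266942 / 240 = 0.06361226
φ = arcsin(0.06361226) = 3.647176°

3.6472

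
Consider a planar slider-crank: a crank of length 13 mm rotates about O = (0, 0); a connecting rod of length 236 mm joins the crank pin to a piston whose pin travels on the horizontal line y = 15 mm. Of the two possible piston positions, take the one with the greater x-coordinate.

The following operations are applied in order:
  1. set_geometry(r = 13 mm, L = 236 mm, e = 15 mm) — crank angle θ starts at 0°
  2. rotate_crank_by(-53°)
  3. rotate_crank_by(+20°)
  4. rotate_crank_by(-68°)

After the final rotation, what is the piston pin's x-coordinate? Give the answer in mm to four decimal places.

set_geometry: r = 13 mm, L = 236 mm, e = 15 mm; θ ← 0°
rotate_crank_by(-53°): θ ← 0° -53° = -53°
rotate_crank_by(+20°): θ ← -53° +20° = -33°
rotate_crank_by(-68°): θ ← -33° -68° = -101°
crank pin P = (r cos θ, r sin θ) = (-2.480517, -12.761153)
h = r sin θ − e = -12.761153 − 15 = -27.761153
x = r cos θ + √(L² − h²) = -2.480517 + √(55696.0 − 770.6816) = -2.480517 + 234.361512 = 231.880995

231.8810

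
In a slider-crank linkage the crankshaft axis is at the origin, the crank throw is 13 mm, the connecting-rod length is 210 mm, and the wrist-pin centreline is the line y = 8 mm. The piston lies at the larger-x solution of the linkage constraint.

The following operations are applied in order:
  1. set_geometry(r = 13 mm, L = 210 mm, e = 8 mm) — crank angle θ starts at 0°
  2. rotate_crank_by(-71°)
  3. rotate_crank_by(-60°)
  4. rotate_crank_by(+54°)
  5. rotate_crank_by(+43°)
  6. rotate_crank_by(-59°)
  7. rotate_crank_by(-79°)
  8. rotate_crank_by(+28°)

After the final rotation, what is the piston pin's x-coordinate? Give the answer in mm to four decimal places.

set_geometry: r = 13 mm, L = 210 mm, e = 8 mm; θ ← 0°
rotate_crank_by(-71°): θ ← 0° -71° = -71°
rotate_crank_by(-60°): θ ← -71° -60° = -131°
rotate_crank_by(+54°): θ ← -131° +54° = -77°
rotate_crank_by(+43°): θ ← -77° +43° = -34°
rotate_crank_by(-59°): θ ← -34° -59° = -93°
rotate_crank_by(-79°): θ ← -93° -79° = -172°
rotate_crank_by(+28°): θ ← -172° +28° = -144°
crank pin P = (r cos θ, r sin θ) = (-10.517221, -7.641208)
h = r sin θ − e = -7.641208 − 8 = -15.641208
x = r cos θ + √(L² − h²) = -10.517221 + √(44100.0 − 244.6474) = -10.517221 + 209.416696 = 198.899475

198.8995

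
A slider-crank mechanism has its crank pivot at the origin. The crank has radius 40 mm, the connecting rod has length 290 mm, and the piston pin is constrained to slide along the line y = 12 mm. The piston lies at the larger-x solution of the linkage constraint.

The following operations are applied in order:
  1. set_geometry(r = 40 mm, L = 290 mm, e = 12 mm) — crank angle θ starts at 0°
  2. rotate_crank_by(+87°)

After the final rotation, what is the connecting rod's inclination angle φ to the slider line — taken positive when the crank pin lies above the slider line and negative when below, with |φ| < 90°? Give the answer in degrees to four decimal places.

5.5298

set_geometry: r = 40 mm, L = 290 mm, e = 12 mm; θ ← 0°
rotate_crank_by(+87°): θ ← 0° +87° = 87°
crank pin P = (r cos θ, r sin θ) = (2.093438, 39.945181)
h = r sin θ − e = 39.945181 − 12 = 27.945181
sin φ = h / L = 27.945181 / 290 = 0.09636269
φ = arcsin(0.09636269) = 5.529756°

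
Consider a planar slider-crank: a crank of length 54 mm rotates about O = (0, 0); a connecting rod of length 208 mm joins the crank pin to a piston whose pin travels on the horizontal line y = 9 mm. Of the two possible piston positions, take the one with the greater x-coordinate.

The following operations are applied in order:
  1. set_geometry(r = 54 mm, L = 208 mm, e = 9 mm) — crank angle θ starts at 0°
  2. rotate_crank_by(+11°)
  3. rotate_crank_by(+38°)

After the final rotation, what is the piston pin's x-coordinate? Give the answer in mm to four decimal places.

set_geometry: r = 54 mm, L = 208 mm, e = 9 mm; θ ← 0°
rotate_crank_by(+11°): θ ← 0° +11° = 11°
rotate_crank_by(+38°): θ ← 11° +38° = 49°
crank pin P = (r cos θ, r sin θ) = (35.427188, 40.754317)
h = r sin θ − e = 40.754317 − 9 = 31.754317
x = r cos θ + √(L² − h²) = 35.427188 + √(43264.0 − 1008.3367) = 35.427188 + 205.561824 = 240.989011

240.9890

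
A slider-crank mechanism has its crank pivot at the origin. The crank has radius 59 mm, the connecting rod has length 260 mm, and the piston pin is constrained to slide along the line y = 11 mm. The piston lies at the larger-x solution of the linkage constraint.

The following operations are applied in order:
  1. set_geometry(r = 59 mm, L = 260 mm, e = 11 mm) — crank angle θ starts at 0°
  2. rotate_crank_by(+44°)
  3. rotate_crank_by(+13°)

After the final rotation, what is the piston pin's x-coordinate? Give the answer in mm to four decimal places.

289.2702

set_geometry: r = 59 mm, L = 260 mm, e = 11 mm; θ ← 0°
rotate_crank_by(+44°): θ ← 0° +44° = 44°
rotate_crank_by(+13°): θ ← 44° +13° = 57°
crank pin P = (r cos θ, r sin θ) = (32.133703, 49.481564)
h = r sin θ − e = 49.481564 − 11 = 38.481564
x = r cos θ + √(L² − h²) = 32.133703 + √(67600.0 − 1480.8307) = 32.133703 + 257.136480 = 289.270183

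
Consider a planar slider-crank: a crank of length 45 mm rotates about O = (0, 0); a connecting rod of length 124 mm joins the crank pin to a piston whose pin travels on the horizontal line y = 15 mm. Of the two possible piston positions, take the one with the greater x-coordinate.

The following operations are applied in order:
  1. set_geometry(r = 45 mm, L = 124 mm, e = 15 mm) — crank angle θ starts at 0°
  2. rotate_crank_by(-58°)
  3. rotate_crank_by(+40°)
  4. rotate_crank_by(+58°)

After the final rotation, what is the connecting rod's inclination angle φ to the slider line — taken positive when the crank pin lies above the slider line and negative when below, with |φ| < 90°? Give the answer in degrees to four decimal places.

6.4480

set_geometry: r = 45 mm, L = 124 mm, e = 15 mm; θ ← 0°
rotate_crank_by(-58°): θ ← 0° -58° = -58°
rotate_crank_by(+40°): θ ← -58° +40° = -18°
rotate_crank_by(+58°): θ ← -18° +58° = 40°
crank pin P = (r cos θ, r sin θ) = (34.472000, 28.925442)
h = r sin θ − e = 28.925442 − 15 = 13.925442
sin φ = h / L = 13.925442 / 124 = 0.11230196
φ = arcsin(0.11230196) = 6.448030°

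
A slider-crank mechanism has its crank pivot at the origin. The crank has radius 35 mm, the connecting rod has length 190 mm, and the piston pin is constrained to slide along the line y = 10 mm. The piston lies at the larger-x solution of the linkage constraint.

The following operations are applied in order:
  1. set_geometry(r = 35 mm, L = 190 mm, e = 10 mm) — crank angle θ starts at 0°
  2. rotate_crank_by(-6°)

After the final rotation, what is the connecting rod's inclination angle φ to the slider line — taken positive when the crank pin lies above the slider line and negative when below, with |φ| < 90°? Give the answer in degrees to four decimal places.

set_geometry: r = 35 mm, L = 190 mm, e = 10 mm; θ ← 0°
rotate_crank_by(-6°): θ ← 0° -6° = -6°
crank pin P = (r cos θ, r sin θ) = (34.808266, -3.658496)
h = r sin θ − e = -3.658496 − 10 = -13.658496
sin φ = h / L = -13.658496 / 190 = -0.07188682
φ = arcsin(-0.07188682) = -4.122367°

-4.1224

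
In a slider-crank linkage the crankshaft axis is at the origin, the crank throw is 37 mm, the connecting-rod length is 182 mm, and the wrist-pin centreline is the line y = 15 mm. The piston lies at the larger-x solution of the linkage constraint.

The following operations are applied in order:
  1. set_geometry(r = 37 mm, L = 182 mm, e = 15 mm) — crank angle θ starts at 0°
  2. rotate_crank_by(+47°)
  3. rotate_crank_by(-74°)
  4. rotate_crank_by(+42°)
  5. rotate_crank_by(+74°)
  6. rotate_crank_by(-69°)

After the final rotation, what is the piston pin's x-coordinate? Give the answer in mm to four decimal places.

set_geometry: r = 37 mm, L = 182 mm, e = 15 mm; θ ← 0°
rotate_crank_by(+47°): θ ← 0° +47° = 47°
rotate_crank_by(-74°): θ ← 47° -74° = -27°
rotate_crank_by(+42°): θ ← -27° +42° = 15°
rotate_crank_by(+74°): θ ← 15° +74° = 89°
rotate_crank_by(-69°): θ ← 89° -69° = 20°
crank pin P = (r cos θ, r sin θ) = (34.768627, 12.654745)
h = r sin θ − e = 12.654745 − 15 = -2.345255
x = r cos θ + √(L² − h²) = 34.768627 + √(33124.0 − 5.5002) = 34.768627 + 181.984889 = 216.753516

216.7535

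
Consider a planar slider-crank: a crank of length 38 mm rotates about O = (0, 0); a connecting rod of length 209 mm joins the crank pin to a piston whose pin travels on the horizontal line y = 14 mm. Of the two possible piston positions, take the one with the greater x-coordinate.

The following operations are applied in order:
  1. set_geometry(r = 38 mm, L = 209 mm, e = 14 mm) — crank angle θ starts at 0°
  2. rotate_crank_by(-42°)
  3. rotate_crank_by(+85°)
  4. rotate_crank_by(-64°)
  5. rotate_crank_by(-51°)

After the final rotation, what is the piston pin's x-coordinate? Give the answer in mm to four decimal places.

set_geometry: r = 38 mm, L = 209 mm, e = 14 mm; θ ← 0°
rotate_crank_by(-42°): θ ← 0° -42° = -42°
rotate_crank_by(+85°): θ ← -42° +85° = 43°
rotate_crank_by(-64°): θ ← 43° -64° = -21°
rotate_crank_by(-51°): θ ← -21° -51° = -72°
crank pin P = (r cos θ, r sin θ) = (11.742646, -36.140148)
h = r sin θ − e = -36.140148 − 14 = -50.140148
x = r cos θ + √(L² − h²) = 11.742646 + √(43681.0 − 2514.0344) = 11.742646 + 202.896441 = 214.639086

214.6391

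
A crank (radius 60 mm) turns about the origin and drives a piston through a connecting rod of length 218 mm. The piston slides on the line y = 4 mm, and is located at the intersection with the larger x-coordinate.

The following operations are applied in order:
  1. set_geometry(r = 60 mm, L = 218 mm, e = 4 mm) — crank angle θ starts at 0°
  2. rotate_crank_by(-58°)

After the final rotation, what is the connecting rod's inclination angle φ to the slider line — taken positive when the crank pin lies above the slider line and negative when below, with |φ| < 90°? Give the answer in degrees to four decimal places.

set_geometry: r = 60 mm, L = 218 mm, e = 4 mm; θ ← 0°
rotate_crank_by(-58°): θ ← 0° -58° = -58°
crank pin P = (r cos θ, r sin θ) = (31.795156, -50.882886)
h = r sin θ − e = -50.882886 − 4 = -54.882886
sin φ = h / L = -54.882886 / 218 = -0.25175636
φ = arcsin(-0.25175636) = -14.581469°

-14.5815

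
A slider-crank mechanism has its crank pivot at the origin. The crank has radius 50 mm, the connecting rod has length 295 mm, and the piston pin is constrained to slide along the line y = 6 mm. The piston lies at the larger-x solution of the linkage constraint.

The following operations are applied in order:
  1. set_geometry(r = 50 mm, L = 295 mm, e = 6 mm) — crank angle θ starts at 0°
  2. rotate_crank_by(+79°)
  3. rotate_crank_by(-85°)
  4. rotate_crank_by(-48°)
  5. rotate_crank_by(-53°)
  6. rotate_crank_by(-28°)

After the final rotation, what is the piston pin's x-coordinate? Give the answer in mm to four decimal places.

256.7315

set_geometry: r = 50 mm, L = 295 mm, e = 6 mm; θ ← 0°
rotate_crank_by(+79°): θ ← 0° +79° = 79°
rotate_crank_by(-85°): θ ← 79° -85° = -6°
rotate_crank_by(-48°): θ ← -6° -48° = -54°
rotate_crank_by(-53°): θ ← -54° -53° = -107°
rotate_crank_by(-28°): θ ← -107° -28° = -135°
crank pin P = (r cos θ, r sin θ) = (-35.355339, -35.355339)
h = r sin θ − e = -35.355339 − 6 = -41.355339
x = r cos θ + √(L² − h²) = -35.355339 + √(87025.0 − 1710.2641) = -35.355339 + 292.086864 = 256.731525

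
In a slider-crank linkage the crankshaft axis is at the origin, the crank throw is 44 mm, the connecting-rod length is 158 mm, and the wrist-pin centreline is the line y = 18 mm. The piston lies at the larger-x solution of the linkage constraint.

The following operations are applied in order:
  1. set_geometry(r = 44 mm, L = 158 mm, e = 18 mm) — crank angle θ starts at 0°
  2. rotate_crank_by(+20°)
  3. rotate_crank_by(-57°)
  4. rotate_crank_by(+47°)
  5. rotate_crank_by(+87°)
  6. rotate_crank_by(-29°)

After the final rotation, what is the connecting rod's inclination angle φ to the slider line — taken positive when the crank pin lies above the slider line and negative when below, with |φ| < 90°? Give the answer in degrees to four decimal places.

set_geometry: r = 44 mm, L = 158 mm, e = 18 mm; θ ← 0°
rotate_crank_by(+20°): θ ← 0° +20° = 20°
rotate_crank_by(-57°): θ ← 20° -57° = -37°
rotate_crank_by(+47°): θ ← -37° +47° = 10°
rotate_crank_by(+87°): θ ← 10° +87° = 97°
rotate_crank_by(-29°): θ ← 97° -29° = 68°
crank pin P = (r cos θ, r sin θ) = (16.482690, 40.796090)
h = r sin θ − e = 40.796090 − 18 = 22.796090
sin φ = h / L = 22.796090 / 158 = 0.14427905
φ = arcsin(0.14427905) = 8.295533°

8.2955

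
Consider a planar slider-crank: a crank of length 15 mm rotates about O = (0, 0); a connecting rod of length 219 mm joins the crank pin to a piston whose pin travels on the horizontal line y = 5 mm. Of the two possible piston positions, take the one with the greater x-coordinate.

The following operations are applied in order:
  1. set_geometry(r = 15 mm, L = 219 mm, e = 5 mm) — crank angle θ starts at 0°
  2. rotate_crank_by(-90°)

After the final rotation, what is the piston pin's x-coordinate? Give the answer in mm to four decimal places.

set_geometry: r = 15 mm, L = 219 mm, e = 5 mm; θ ← 0°
rotate_crank_by(-90°): θ ← 0° -90° = -90°
crank pin P = (r cos θ, r sin θ) = (0.000000, -15.000000)
h = r sin θ − e = -15.000000 − 5 = -20.000000
x = r cos θ + √(L² − h²) = 0.000000 + √(47961.0 − 400.0000) = 0.000000 + 218.084846 = 218.084846

218.0848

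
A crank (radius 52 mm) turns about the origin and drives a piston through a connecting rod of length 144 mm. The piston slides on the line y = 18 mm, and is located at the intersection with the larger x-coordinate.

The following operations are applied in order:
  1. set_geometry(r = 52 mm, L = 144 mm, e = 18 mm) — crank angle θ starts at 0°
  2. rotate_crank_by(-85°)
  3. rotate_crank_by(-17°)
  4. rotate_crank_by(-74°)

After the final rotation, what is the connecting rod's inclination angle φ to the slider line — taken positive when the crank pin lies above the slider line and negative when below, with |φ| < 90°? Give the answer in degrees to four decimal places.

-8.6379

set_geometry: r = 52 mm, L = 144 mm, e = 18 mm; θ ← 0°
rotate_crank_by(-85°): θ ← 0° -85° = -85°
rotate_crank_by(-17°): θ ← -85° -17° = -102°
rotate_crank_by(-74°): θ ← -102° -74° = -176°
crank pin P = (r cos θ, r sin θ) = (-51.873331, -3.627337)
h = r sin θ − e = -3.627337 − 18 = -21.627337
sin φ = h / L = -21.627337 / 144 = -0.15018984
φ = arcsin(-0.15018984) = -8.637928°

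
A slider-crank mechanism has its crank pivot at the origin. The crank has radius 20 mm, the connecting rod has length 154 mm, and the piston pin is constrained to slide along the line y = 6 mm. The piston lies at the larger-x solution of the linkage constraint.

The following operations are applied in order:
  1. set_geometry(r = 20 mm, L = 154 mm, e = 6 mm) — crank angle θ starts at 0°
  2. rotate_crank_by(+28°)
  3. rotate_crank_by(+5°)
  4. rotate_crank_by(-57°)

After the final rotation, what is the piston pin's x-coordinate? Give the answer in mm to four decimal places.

set_geometry: r = 20 mm, L = 154 mm, e = 6 mm; θ ← 0°
rotate_crank_by(+28°): θ ← 0° +28° = 28°
rotate_crank_by(+5°): θ ← 28° +5° = 33°
rotate_crank_by(-57°): θ ← 33° -57° = -24°
crank pin P = (r cos θ, r sin θ) = (18.270909, -8.134733)
h = r sin θ − e = -8.134733 − 6 = -14.134733
x = r cos θ + √(L² − h²) = 18.270909 + √(23716.0 − 199.7907) = 18.270909 + 153.349957 = 171.620866

171.6209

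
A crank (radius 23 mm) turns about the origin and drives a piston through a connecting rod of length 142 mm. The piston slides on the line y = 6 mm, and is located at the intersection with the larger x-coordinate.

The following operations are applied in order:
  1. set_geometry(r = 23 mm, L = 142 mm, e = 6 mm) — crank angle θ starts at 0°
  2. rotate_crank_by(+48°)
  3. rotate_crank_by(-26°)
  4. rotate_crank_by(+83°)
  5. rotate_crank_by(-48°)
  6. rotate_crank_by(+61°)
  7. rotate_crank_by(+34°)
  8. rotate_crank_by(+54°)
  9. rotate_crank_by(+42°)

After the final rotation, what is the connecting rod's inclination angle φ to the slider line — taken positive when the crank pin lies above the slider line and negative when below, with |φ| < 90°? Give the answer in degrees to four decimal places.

set_geometry: r = 23 mm, L = 142 mm, e = 6 mm; θ ← 0°
rotate_crank_by(+48°): θ ← 0° +48° = 48°
rotate_crank_by(-26°): θ ← 48° -26° = 22°
rotate_crank_by(+83°): θ ← 22° +83° = 105°
rotate_crank_by(-48°): θ ← 105° -48° = 57°
rotate_crank_by(+61°): θ ← 57° +61° = 118°
rotate_crank_by(+34°): θ ← 118° +34° = 152°
rotate_crank_by(+54°): θ ← 152° +54° = 206°
rotate_crank_by(+42°): θ ← 206° +42° = 248°
crank pin P = (r cos θ, r sin θ) = (-8.615952, -21.325229)
h = r sin θ − e = -21.325229 − 6 = -27.325229
sin φ = h / L = -27.325229 / 142 = -0.19243119
φ = arcsin(-0.19243119) = -11.094700°

-11.0947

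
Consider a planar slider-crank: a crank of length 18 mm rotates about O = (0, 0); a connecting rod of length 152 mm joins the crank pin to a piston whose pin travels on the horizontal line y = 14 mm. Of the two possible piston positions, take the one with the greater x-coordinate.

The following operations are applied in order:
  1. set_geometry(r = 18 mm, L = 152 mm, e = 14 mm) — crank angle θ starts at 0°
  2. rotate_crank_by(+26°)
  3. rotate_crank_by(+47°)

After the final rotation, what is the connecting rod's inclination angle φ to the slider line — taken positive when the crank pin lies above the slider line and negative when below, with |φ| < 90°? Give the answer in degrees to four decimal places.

set_geometry: r = 18 mm, L = 152 mm, e = 14 mm; θ ← 0°
rotate_crank_by(+26°): θ ← 0° +26° = 26°
rotate_crank_by(+47°): θ ← 26° +47° = 73°
crank pin P = (r cos θ, r sin θ) = (5.262691, 17.213486)
h = r sin θ − e = 17.213486 − 14 = 3.213486
sin φ = h / L = 3.213486 / 152 = 0.02114135
φ = arcsin(0.02114135) = 1.211401°

1.2114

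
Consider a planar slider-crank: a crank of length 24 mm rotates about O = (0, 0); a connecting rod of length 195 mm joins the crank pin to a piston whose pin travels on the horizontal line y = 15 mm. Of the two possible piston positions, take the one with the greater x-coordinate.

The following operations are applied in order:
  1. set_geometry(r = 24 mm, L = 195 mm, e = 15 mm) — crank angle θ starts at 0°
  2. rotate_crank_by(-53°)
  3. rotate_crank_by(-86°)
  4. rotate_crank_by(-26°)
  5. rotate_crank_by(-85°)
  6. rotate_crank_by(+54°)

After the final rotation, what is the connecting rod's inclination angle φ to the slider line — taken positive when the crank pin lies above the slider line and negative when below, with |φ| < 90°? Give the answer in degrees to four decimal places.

-2.4644

set_geometry: r = 24 mm, L = 195 mm, e = 15 mm; θ ← 0°
rotate_crank_by(-53°): θ ← 0° -53° = -53°
rotate_crank_by(-86°): θ ← -53° -86° = -139°
rotate_crank_by(-26°): θ ← -139° -26° = -165°
rotate_crank_by(-85°): θ ← -165° -85° = -250°
rotate_crank_by(+54°): θ ← -250° +54° = -196°
crank pin P = (r cos θ, r sin θ) = (-23.070281, 6.615297)
h = r sin θ − e = 6.615297 − 15 = -8.384703
sin φ = h / L = -8.384703 / 195 = -0.04299848
φ = arcsin(-0.04299848) = -2.464391°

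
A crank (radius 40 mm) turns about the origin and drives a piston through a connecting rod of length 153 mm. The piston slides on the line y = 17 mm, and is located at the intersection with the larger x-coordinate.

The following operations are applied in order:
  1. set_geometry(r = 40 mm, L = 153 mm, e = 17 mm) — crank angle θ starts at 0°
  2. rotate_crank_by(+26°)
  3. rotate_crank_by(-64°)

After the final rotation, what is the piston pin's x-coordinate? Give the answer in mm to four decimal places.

178.7490

set_geometry: r = 40 mm, L = 153 mm, e = 17 mm; θ ← 0°
rotate_crank_by(+26°): θ ← 0° +26° = 26°
rotate_crank_by(-64°): θ ← 26° -64° = -38°
crank pin P = (r cos θ, r sin θ) = (31.520430, -24.626459)
h = r sin θ − e = -24.626459 − 17 = -41.626459
x = r cos θ + √(L² − h²) = 31.520430 + √(23409.0 − 1732.7621) = 31.520430 + 147.228523 = 178.748953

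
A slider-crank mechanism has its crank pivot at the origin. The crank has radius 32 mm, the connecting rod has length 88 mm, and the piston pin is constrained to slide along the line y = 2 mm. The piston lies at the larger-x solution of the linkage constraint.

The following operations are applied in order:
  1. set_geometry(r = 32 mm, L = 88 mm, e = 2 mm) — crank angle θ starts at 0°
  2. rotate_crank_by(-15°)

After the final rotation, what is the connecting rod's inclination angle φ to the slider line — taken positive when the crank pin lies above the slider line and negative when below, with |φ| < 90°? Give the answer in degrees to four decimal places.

set_geometry: r = 32 mm, L = 88 mm, e = 2 mm; θ ← 0°
rotate_crank_by(-15°): θ ← 0° -15° = -15°
crank pin P = (r cos θ, r sin θ) = (30.909626, -8.282209)
h = r sin θ − e = -8.282209 − 2 = -10.282209
sin φ = h / L = -10.282209 / 88 = -0.11684329
φ = arcsin(-0.11684329) = -6.709955°

-6.7100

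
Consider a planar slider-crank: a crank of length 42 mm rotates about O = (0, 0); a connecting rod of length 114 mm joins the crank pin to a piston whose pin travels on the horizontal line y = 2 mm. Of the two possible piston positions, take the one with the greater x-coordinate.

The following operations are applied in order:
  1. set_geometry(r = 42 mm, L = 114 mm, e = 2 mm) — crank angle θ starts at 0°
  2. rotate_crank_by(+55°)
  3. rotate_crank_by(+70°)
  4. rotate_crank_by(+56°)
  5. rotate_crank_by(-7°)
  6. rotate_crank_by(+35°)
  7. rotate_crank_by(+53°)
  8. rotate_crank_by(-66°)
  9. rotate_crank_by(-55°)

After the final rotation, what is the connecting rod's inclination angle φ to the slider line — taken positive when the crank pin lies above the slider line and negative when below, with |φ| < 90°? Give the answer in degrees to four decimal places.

12.3751

set_geometry: r = 42 mm, L = 114 mm, e = 2 mm; θ ← 0°
rotate_crank_by(+55°): θ ← 0° +55° = 55°
rotate_crank_by(+70°): θ ← 55° +70° = 125°
rotate_crank_by(+56°): θ ← 125° +56° = 181°
rotate_crank_by(-7°): θ ← 181° -7° = 174°
rotate_crank_by(+35°): θ ← 174° +35° = 209°
rotate_crank_by(+53°): θ ← 209° +53° = 262°
rotate_crank_by(-66°): θ ← 262° -66° = 196°
rotate_crank_by(-55°): θ ← 196° -55° = 141°
crank pin P = (r cos θ, r sin θ) = (-32.640130, 26.431456)
h = r sin θ − e = 26.431456 − 2 = 24.431456
sin φ = h / L = 24.431456 / 114 = 0.21431102
φ = arcsin(0.21431102) = 12.375110°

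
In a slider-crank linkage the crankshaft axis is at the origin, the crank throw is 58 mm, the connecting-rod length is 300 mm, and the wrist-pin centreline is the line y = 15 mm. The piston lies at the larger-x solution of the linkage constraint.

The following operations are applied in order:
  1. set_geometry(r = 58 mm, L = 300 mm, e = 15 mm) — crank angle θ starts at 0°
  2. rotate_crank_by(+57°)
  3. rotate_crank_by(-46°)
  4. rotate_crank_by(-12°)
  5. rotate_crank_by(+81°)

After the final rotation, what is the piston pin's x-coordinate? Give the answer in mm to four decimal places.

307.1002

set_geometry: r = 58 mm, L = 300 mm, e = 15 mm; θ ← 0°
rotate_crank_by(+57°): θ ← 0° +57° = 57°
rotate_crank_by(-46°): θ ← 57° -46° = 11°
rotate_crank_by(-12°): θ ← 11° -12° = -1°
rotate_crank_by(+81°): θ ← -1° +81° = 80°
crank pin P = (r cos θ, r sin θ) = (10.071594, 57.118850)
h = r sin θ − e = 57.118850 − 15 = 42.118850
x = r cos θ + √(L² − h²) = 10.071594 + √(90000.0 − 1773.9975) = 10.071594 + 297.028622 = 307.100217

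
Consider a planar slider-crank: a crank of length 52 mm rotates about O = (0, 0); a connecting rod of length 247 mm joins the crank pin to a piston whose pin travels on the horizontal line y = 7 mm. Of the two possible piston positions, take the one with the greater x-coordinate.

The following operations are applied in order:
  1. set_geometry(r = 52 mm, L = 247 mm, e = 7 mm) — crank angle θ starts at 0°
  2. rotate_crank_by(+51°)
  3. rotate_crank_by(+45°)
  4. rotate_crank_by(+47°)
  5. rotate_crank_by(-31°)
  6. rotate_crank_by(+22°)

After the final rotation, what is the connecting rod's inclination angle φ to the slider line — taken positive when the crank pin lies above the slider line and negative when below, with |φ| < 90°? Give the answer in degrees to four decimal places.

set_geometry: r = 52 mm, L = 247 mm, e = 7 mm; θ ← 0°
rotate_crank_by(+51°): θ ← 0° +51° = 51°
rotate_crank_by(+45°): θ ← 51° +45° = 96°
rotate_crank_by(+47°): θ ← 96° +47° = 143°
rotate_crank_by(-31°): θ ← 143° -31° = 112°
rotate_crank_by(+22°): θ ← 112° +22° = 134°
crank pin P = (r cos θ, r sin θ) = (-36.122235, 37.405670)
h = r sin θ − e = 37.405670 − 7 = 30.405670
sin φ = h / L = 30.405670 / 247 = 0.12309988
φ = arcsin(0.12309988) = 7.071039°

7.0710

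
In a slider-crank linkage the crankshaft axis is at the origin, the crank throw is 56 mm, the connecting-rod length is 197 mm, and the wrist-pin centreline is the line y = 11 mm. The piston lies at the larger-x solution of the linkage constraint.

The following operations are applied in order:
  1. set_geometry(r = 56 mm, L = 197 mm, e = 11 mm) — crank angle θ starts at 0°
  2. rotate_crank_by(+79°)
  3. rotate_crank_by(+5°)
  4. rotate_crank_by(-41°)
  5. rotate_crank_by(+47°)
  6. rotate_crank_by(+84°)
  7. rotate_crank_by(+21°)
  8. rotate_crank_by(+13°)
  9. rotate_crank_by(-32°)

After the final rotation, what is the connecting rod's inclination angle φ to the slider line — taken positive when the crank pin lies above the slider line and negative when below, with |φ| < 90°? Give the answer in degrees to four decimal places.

-2.0636

set_geometry: r = 56 mm, L = 197 mm, e = 11 mm; θ ← 0°
rotate_crank_by(+79°): θ ← 0° +79° = 79°
rotate_crank_by(+5°): θ ← 79° +5° = 84°
rotate_crank_by(-41°): θ ← 84° -41° = 43°
rotate_crank_by(+47°): θ ← 43° +47° = 90°
rotate_crank_by(+84°): θ ← 90° +84° = 174°
rotate_crank_by(+21°): θ ← 174° +21° = 195°
rotate_crank_by(+13°): θ ← 195° +13° = 208°
rotate_crank_by(-32°): θ ← 208° -32° = 176°
crank pin P = (r cos θ, r sin θ) = (-55.863587, 3.906363)
h = r sin θ − e = 3.906363 − 11 = -7.093637
sin φ = h / L = -7.093637 / 197 = -0.03600831
φ = arcsin(-0.03600831) = -2.063570°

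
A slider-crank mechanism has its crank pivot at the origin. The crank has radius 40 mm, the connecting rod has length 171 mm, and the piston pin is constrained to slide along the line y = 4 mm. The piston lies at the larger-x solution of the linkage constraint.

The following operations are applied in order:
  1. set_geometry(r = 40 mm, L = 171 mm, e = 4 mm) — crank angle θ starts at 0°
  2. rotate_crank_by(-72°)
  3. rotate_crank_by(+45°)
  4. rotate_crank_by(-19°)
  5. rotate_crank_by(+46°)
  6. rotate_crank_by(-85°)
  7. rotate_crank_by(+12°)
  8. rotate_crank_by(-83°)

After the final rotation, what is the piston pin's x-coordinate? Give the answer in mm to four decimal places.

133.2526

set_geometry: r = 40 mm, L = 171 mm, e = 4 mm; θ ← 0°
rotate_crank_by(-72°): θ ← 0° -72° = -72°
rotate_crank_by(+45°): θ ← -72° +45° = -27°
rotate_crank_by(-19°): θ ← -27° -19° = -46°
rotate_crank_by(+46°): θ ← -46° +46° = 0°
rotate_crank_by(-85°): θ ← 0° -85° = -85°
rotate_crank_by(+12°): θ ← -85° +12° = -73°
rotate_crank_by(-83°): θ ← -73° -83° = -156°
crank pin P = (r cos θ, r sin θ) = (-36.541818, -16.269466)
h = r sin θ − e = -16.269466 − 4 = -20.269466
x = r cos θ + √(L² − h²) = -36.541818 + √(29241.0 − 410.8512) = -36.541818 + 169.794431 = 133.252613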